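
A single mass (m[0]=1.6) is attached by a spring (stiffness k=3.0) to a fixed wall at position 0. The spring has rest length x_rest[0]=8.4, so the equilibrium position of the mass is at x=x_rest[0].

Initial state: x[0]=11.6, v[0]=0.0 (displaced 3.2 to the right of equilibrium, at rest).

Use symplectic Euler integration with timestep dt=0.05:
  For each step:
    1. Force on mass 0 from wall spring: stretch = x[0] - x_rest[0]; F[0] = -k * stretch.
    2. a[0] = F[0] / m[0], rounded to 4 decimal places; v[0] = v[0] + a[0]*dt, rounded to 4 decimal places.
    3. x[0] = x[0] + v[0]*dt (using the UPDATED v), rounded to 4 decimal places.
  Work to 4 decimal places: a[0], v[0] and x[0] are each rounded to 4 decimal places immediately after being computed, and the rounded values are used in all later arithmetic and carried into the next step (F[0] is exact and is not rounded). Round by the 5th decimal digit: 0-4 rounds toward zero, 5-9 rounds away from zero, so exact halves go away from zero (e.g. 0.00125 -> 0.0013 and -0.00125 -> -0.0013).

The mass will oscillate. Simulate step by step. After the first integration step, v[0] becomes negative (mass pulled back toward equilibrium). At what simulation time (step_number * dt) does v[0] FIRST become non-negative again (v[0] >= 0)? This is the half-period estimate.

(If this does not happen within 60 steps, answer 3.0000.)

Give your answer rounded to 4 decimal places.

Step 0: x=[11.6000] v=[0.0000]
Step 1: x=[11.5850] v=[-0.3000]
Step 2: x=[11.5551] v=[-0.5986]
Step 3: x=[11.5104] v=[-0.8944]
Step 4: x=[11.4511] v=[-1.1860]
Step 5: x=[11.3775] v=[-1.4720]
Step 6: x=[11.2899] v=[-1.7511]
Step 7: x=[11.1888] v=[-2.0220]
Step 8: x=[11.0746] v=[-2.2835]
Step 9: x=[10.9479] v=[-2.5342]
Step 10: x=[10.8092] v=[-2.7731]
Step 11: x=[10.6593] v=[-2.9990]
Step 12: x=[10.4988] v=[-3.2108]
Step 13: x=[10.3284] v=[-3.4076]
Step 14: x=[10.1490] v=[-3.5884]
Step 15: x=[9.9614] v=[-3.7524]
Step 16: x=[9.7665] v=[-3.8988]
Step 17: x=[9.5652] v=[-4.0269]
Step 18: x=[9.3584] v=[-4.1361]
Step 19: x=[9.1471] v=[-4.2260]
Step 20: x=[8.9323] v=[-4.2960]
Step 21: x=[8.7150] v=[-4.3459]
Step 22: x=[8.4962] v=[-4.3754]
Step 23: x=[8.2770] v=[-4.3844]
Step 24: x=[8.0584] v=[-4.3729]
Step 25: x=[7.8414] v=[-4.3409]
Step 26: x=[7.6270] v=[-4.2885]
Step 27: x=[7.4162] v=[-4.2160]
Step 28: x=[7.2100] v=[-4.1238]
Step 29: x=[7.0094] v=[-4.0122]
Step 30: x=[6.8153] v=[-3.8818]
Step 31: x=[6.6286] v=[-3.7332]
Step 32: x=[6.4502] v=[-3.5671]
Step 33: x=[6.2810] v=[-3.3843]
Step 34: x=[6.1217] v=[-3.1856]
Step 35: x=[5.9731] v=[-2.9720]
Step 36: x=[5.8359] v=[-2.7445]
Step 37: x=[5.7107] v=[-2.5041]
Step 38: x=[5.5981] v=[-2.2520]
Step 39: x=[5.4986] v=[-1.9893]
Step 40: x=[5.4127] v=[-1.7173]
Step 41: x=[5.3408] v=[-1.4372]
Step 42: x=[5.2833] v=[-1.1504]
Step 43: x=[5.2404] v=[-0.8582]
Step 44: x=[5.2123] v=[-0.5620]
Step 45: x=[5.1991] v=[-0.2632]
Step 46: x=[5.2009] v=[0.0369]
First v>=0 after going negative at step 46, time=2.3000

Answer: 2.3000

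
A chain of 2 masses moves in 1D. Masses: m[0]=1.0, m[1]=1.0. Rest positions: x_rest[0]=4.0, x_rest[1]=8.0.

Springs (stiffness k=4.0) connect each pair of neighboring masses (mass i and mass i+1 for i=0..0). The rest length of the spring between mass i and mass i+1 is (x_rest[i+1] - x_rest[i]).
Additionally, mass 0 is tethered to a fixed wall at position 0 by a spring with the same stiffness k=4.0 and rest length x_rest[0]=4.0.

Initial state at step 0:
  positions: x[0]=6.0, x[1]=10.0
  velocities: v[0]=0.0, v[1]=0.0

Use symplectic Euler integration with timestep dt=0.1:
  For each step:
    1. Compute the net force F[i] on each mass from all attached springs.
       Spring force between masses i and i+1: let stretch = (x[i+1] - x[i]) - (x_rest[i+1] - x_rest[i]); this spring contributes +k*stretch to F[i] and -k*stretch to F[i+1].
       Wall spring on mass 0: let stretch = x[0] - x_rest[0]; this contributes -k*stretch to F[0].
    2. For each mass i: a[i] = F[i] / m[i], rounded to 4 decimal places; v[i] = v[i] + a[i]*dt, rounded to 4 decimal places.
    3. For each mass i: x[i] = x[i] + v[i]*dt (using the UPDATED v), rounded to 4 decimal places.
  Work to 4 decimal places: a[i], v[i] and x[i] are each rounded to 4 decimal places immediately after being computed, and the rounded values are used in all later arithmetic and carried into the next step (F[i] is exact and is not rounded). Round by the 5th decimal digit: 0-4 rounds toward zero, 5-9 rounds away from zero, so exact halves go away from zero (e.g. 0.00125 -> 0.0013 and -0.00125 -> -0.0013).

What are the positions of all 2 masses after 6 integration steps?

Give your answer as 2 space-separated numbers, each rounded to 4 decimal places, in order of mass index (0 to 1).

Answer: 4.7172 9.8065

Derivation:
Step 0: x=[6.0000 10.0000] v=[0.0000 0.0000]
Step 1: x=[5.9200 10.0000] v=[-0.8000 0.0000]
Step 2: x=[5.7664 9.9968] v=[-1.5360 -0.0320]
Step 3: x=[5.5514 9.9844] v=[-2.1504 -0.1242]
Step 4: x=[5.2916 9.9547] v=[-2.5978 -0.2974]
Step 5: x=[5.0067 9.8984] v=[-2.8492 -0.5626]
Step 6: x=[4.7172 9.8065] v=[-2.8952 -0.9193]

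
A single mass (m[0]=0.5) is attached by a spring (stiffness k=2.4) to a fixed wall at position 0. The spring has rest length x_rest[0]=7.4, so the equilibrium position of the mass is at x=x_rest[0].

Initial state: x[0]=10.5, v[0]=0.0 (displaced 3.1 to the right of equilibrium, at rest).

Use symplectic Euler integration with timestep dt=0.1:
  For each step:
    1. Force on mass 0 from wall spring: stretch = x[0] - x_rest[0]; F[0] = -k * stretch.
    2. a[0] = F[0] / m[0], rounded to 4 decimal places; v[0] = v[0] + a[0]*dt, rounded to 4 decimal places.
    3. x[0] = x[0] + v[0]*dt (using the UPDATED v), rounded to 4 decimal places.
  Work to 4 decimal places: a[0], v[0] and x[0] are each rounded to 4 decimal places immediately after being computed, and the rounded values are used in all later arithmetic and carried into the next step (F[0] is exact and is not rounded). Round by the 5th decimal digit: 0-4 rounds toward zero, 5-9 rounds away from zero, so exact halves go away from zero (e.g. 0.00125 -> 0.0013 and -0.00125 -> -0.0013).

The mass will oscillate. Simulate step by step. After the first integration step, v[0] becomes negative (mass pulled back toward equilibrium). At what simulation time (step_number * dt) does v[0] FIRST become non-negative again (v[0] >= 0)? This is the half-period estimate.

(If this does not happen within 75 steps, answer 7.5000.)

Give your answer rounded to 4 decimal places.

Answer: 1.5000

Derivation:
Step 0: x=[10.5000] v=[0.0000]
Step 1: x=[10.3512] v=[-1.4880]
Step 2: x=[10.0607] v=[-2.9046]
Step 3: x=[9.6425] v=[-4.1817]
Step 4: x=[9.1167] v=[-5.2581]
Step 5: x=[8.5085] v=[-6.0821]
Step 6: x=[7.8471] v=[-6.6142]
Step 7: x=[7.1642] v=[-6.8288]
Step 8: x=[6.4926] v=[-6.7156]
Step 9: x=[5.8646] v=[-6.2801]
Step 10: x=[5.3103] v=[-5.5431]
Step 11: x=[4.8563] v=[-4.5400]
Step 12: x=[4.5244] v=[-3.3190]
Step 13: x=[4.3305] v=[-1.9387]
Step 14: x=[4.2840] v=[-0.4653]
Step 15: x=[4.3870] v=[1.0304]
First v>=0 after going negative at step 15, time=1.5000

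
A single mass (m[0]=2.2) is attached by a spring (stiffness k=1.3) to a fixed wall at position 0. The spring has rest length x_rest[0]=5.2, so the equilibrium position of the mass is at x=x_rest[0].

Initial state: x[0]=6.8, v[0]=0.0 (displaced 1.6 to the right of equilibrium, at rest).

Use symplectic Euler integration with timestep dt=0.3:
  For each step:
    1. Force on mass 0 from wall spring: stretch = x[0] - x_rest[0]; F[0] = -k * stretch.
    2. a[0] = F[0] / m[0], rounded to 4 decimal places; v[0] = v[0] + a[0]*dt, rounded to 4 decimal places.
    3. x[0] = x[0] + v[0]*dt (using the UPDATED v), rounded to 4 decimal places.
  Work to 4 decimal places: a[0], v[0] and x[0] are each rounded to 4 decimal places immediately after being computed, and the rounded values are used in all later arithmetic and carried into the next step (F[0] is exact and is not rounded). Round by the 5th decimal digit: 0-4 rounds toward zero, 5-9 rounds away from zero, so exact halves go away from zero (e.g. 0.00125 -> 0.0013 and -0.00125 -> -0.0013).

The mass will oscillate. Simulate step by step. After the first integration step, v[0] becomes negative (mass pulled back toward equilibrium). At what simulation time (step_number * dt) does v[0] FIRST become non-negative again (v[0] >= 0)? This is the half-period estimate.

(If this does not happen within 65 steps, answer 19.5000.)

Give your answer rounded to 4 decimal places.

Step 0: x=[6.8000] v=[0.0000]
Step 1: x=[6.7149] v=[-0.2837]
Step 2: x=[6.5492] v=[-0.5523]
Step 3: x=[6.3118] v=[-0.7915]
Step 4: x=[6.0152] v=[-0.9886]
Step 5: x=[5.6753] v=[-1.1331]
Step 6: x=[5.3101] v=[-1.2174]
Step 7: x=[4.9390] v=[-1.2369]
Step 8: x=[4.5818] v=[-1.1906]
Step 9: x=[4.2575] v=[-1.0810]
Step 10: x=[3.9833] v=[-0.9139]
Step 11: x=[3.7738] v=[-0.6982]
Step 12: x=[3.6402] v=[-0.4454]
Step 13: x=[3.5895] v=[-0.1689]
Step 14: x=[3.6245] v=[0.1166]
First v>=0 after going negative at step 14, time=4.2000

Answer: 4.2000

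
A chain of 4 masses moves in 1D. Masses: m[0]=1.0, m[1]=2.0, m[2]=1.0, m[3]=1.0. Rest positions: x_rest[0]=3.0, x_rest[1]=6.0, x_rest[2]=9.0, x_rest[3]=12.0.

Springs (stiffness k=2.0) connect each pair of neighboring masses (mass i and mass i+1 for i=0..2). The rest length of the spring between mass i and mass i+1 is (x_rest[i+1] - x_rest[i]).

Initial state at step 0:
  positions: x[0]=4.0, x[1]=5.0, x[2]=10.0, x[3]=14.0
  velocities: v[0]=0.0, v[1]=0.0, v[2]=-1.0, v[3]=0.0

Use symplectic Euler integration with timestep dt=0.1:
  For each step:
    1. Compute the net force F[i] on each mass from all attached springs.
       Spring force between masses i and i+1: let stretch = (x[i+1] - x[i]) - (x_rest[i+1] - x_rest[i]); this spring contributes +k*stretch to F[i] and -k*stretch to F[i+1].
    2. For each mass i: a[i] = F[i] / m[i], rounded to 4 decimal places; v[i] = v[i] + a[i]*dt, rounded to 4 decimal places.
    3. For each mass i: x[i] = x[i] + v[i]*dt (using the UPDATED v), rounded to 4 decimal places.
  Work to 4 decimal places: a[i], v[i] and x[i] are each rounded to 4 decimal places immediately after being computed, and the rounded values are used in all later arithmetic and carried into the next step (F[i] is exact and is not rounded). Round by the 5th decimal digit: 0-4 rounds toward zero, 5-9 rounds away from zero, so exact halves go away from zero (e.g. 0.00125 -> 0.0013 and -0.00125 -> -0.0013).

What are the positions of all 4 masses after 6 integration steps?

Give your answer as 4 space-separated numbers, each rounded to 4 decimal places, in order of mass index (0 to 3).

Step 0: x=[4.0000 5.0000 10.0000 14.0000] v=[0.0000 0.0000 -1.0000 0.0000]
Step 1: x=[3.9600 5.0400 9.8800 13.9800] v=[-0.4000 0.4000 -1.2000 -0.2000]
Step 2: x=[3.8816 5.1176 9.7452 13.9380] v=[-0.7840 0.7760 -1.3480 -0.4200]
Step 3: x=[3.7679 5.2291 9.6017 13.8721] v=[-1.1368 1.1152 -1.4350 -0.6586]
Step 4: x=[3.6234 5.3697 9.4562 13.7808] v=[-1.4446 1.4063 -1.4554 -0.9127]
Step 5: x=[3.4539 5.5337 9.3154 13.6630] v=[-1.6953 1.6403 -1.4078 -1.1776]
Step 6: x=[3.2660 5.7148 9.1859 13.5183] v=[-1.8793 1.8105 -1.2946 -1.4471]

Answer: 3.2660 5.7148 9.1859 13.5183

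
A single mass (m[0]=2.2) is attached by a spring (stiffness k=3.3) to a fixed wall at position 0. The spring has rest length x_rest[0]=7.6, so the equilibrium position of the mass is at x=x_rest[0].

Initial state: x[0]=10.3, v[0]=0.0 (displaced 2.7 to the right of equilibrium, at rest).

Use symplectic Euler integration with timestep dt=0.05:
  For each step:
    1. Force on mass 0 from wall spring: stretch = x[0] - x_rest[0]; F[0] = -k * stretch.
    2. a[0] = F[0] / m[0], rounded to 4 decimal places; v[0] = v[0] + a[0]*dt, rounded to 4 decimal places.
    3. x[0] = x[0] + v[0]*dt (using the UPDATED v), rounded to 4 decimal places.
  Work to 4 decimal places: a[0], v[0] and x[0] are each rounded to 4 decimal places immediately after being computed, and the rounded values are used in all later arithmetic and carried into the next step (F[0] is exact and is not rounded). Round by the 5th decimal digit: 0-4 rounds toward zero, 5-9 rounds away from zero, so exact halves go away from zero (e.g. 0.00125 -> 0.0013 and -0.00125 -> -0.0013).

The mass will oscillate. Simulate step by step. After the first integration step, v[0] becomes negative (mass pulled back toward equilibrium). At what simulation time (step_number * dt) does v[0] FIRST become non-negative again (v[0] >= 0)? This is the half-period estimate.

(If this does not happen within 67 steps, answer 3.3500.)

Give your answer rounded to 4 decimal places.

Step 0: x=[10.3000] v=[0.0000]
Step 1: x=[10.2899] v=[-0.2025]
Step 2: x=[10.2697] v=[-0.4042]
Step 3: x=[10.2395] v=[-0.6044]
Step 4: x=[10.1994] v=[-0.8024]
Step 5: x=[10.1495] v=[-0.9974]
Step 6: x=[10.0901] v=[-1.1886]
Step 7: x=[10.0213] v=[-1.3754]
Step 8: x=[9.9435] v=[-1.5570]
Step 9: x=[9.8569] v=[-1.7328]
Step 10: x=[9.7618] v=[-1.9021]
Step 11: x=[9.6586] v=[-2.0642]
Step 12: x=[9.5477] v=[-2.2186]
Step 13: x=[9.4295] v=[-2.3647]
Step 14: x=[9.3044] v=[-2.5019]
Step 15: x=[9.1729] v=[-2.6297]
Step 16: x=[9.0355] v=[-2.7477]
Step 17: x=[8.8927] v=[-2.8554]
Step 18: x=[8.7451] v=[-2.9524]
Step 19: x=[8.5932] v=[-3.0383]
Step 20: x=[8.4376] v=[-3.1128]
Step 21: x=[8.2788] v=[-3.1756]
Step 22: x=[8.1175] v=[-3.2265]
Step 23: x=[7.9542] v=[-3.2653]
Step 24: x=[7.7896] v=[-3.2919]
Step 25: x=[7.6243] v=[-3.3061]
Step 26: x=[7.4589] v=[-3.3079]
Step 27: x=[7.2940] v=[-3.2973]
Step 28: x=[7.1303] v=[-3.2744]
Step 29: x=[6.9683] v=[-3.2392]
Step 30: x=[6.8087] v=[-3.1918]
Step 31: x=[6.6521] v=[-3.1325]
Step 32: x=[6.4990] v=[-3.0614]
Step 33: x=[6.3501] v=[-2.9788]
Step 34: x=[6.2058] v=[-2.8851]
Step 35: x=[6.0668] v=[-2.7805]
Step 36: x=[5.9335] v=[-2.6655]
Step 37: x=[5.8065] v=[-2.5405]
Step 38: x=[5.6862] v=[-2.4060]
Step 39: x=[5.5731] v=[-2.2625]
Step 40: x=[5.4676] v=[-2.1105]
Step 41: x=[5.3701] v=[-1.9506]
Step 42: x=[5.2809] v=[-1.7834]
Step 43: x=[5.2004] v=[-1.6095]
Step 44: x=[5.1289] v=[-1.4295]
Step 45: x=[5.0667] v=[-1.2442]
Step 46: x=[5.0140] v=[-1.0542]
Step 47: x=[4.9710] v=[-0.8603]
Step 48: x=[4.9378] v=[-0.6631]
Step 49: x=[4.9146] v=[-0.4634]
Step 50: x=[4.9015] v=[-0.2620]
Step 51: x=[4.8985] v=[-0.0596]
Step 52: x=[4.9057] v=[0.1430]
First v>=0 after going negative at step 52, time=2.6000

Answer: 2.6000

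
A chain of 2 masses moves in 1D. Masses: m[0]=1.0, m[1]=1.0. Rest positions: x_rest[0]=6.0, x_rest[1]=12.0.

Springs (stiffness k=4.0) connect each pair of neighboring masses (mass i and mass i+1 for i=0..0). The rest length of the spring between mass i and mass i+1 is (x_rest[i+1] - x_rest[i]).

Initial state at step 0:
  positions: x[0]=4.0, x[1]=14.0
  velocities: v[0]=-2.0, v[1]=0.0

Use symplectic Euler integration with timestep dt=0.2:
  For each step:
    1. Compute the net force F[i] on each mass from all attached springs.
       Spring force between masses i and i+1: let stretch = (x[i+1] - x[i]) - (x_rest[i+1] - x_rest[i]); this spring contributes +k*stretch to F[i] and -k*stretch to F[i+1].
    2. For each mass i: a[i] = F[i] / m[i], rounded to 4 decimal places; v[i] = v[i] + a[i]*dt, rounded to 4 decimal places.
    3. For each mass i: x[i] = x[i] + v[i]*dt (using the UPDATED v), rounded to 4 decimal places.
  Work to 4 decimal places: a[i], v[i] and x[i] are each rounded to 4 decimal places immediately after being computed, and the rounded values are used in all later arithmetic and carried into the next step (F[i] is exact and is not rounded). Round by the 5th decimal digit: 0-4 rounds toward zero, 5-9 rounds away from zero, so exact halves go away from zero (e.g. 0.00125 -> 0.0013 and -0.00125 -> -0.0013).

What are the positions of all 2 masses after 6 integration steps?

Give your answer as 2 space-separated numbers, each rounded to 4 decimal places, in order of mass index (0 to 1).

Step 0: x=[4.0000 14.0000] v=[-2.0000 0.0000]
Step 1: x=[4.2400 13.3600] v=[1.2000 -3.2000]
Step 2: x=[4.9792 12.2208] v=[3.6960 -5.6960]
Step 3: x=[5.9171 10.8829] v=[4.6893 -6.6893]
Step 4: x=[6.6895 9.7105] v=[3.8619 -5.8619]
Step 5: x=[6.9852 9.0148] v=[1.4787 -3.4787]
Step 6: x=[6.6457 8.9543] v=[-1.6976 -0.3024]

Answer: 6.6457 8.9543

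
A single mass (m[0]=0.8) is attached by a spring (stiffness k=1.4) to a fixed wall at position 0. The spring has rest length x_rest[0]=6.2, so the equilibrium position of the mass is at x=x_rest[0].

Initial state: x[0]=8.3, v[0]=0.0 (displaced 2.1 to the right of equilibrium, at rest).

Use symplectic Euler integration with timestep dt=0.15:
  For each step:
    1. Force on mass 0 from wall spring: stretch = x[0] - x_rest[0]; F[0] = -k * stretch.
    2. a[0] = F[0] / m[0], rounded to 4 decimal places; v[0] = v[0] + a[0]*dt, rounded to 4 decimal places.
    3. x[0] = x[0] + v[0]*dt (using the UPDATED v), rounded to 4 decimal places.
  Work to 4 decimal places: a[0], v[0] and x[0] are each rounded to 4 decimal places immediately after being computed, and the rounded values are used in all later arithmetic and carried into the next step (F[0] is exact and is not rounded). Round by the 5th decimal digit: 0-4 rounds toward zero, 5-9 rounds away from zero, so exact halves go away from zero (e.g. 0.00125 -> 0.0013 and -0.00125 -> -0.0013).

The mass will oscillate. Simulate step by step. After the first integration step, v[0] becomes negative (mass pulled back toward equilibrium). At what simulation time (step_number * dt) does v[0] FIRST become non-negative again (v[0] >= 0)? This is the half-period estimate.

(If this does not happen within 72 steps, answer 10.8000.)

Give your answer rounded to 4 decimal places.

Step 0: x=[8.3000] v=[0.0000]
Step 1: x=[8.2173] v=[-0.5513]
Step 2: x=[8.0552] v=[-1.0808]
Step 3: x=[7.8200] v=[-1.5678]
Step 4: x=[7.5210] v=[-1.9931]
Step 5: x=[7.1700] v=[-2.3399]
Step 6: x=[6.7808] v=[-2.5945]
Step 7: x=[6.3688] v=[-2.7470]
Step 8: x=[5.9501] v=[-2.7913]
Step 9: x=[5.5412] v=[-2.7257]
Step 10: x=[5.1583] v=[-2.5528]
Step 11: x=[4.8164] v=[-2.2794]
Step 12: x=[4.5290] v=[-1.9162]
Step 13: x=[4.3074] v=[-1.4776]
Step 14: x=[4.1603] v=[-0.9808]
Step 15: x=[4.0935] v=[-0.4454]
Step 16: x=[4.1096] v=[0.1076]
First v>=0 after going negative at step 16, time=2.4000

Answer: 2.4000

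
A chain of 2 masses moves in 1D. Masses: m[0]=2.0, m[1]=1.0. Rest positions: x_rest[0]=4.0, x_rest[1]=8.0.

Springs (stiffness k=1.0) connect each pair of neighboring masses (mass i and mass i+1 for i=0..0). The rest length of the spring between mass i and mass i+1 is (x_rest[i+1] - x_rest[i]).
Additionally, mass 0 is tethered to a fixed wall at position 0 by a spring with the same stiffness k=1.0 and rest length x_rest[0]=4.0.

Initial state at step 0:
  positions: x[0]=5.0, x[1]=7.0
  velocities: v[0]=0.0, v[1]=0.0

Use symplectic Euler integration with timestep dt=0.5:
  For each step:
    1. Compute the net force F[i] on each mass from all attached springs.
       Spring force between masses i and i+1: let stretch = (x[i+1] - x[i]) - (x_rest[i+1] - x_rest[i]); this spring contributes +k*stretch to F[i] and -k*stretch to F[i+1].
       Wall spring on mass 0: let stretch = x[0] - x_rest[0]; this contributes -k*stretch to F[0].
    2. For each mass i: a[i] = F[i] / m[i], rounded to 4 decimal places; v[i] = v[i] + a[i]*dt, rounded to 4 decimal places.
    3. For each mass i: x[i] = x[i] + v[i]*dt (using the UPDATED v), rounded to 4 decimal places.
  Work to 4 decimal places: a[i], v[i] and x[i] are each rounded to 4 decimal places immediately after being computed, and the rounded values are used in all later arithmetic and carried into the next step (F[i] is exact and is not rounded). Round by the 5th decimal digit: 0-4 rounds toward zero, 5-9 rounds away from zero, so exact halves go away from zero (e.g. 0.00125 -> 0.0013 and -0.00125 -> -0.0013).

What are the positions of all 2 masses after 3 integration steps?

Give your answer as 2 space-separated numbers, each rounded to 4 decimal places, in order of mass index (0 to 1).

Step 0: x=[5.0000 7.0000] v=[0.0000 0.0000]
Step 1: x=[4.6250 7.5000] v=[-0.7500 1.0000]
Step 2: x=[4.0313 8.2813] v=[-1.1875 1.5625]
Step 3: x=[3.4649 9.0001] v=[-1.1328 1.4375]

Answer: 3.4649 9.0001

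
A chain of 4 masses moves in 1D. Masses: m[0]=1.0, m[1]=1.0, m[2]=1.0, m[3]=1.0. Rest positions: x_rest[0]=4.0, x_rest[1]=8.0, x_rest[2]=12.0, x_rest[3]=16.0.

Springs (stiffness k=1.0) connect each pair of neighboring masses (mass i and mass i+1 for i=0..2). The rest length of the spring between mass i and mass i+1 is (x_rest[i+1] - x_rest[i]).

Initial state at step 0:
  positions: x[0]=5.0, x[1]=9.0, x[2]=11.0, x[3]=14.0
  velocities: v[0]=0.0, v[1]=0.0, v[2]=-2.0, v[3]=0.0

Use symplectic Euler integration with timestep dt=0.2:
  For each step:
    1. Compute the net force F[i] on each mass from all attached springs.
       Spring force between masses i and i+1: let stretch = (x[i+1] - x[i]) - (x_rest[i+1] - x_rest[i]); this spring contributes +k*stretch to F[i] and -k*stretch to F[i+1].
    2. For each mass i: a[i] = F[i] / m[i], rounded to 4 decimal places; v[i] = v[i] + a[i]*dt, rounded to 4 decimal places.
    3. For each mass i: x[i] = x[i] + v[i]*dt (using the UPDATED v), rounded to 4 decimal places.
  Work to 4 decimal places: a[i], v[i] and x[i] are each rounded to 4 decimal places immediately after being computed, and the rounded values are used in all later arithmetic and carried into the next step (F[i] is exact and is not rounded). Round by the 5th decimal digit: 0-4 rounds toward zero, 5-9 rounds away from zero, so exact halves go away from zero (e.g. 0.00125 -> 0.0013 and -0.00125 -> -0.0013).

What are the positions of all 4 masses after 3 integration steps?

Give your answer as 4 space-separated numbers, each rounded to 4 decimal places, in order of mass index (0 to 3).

Step 0: x=[5.0000 9.0000 11.0000 14.0000] v=[0.0000 0.0000 -2.0000 0.0000]
Step 1: x=[5.0000 8.9200 10.6400 14.0400] v=[0.0000 -0.4000 -1.8000 0.2000]
Step 2: x=[4.9968 8.7520 10.3472 14.1040] v=[-0.0160 -0.8400 -1.4640 0.3200]
Step 3: x=[4.9838 8.4976 10.1409 14.1777] v=[-0.0650 -1.2720 -1.0317 0.3686]

Answer: 4.9838 8.4976 10.1409 14.1777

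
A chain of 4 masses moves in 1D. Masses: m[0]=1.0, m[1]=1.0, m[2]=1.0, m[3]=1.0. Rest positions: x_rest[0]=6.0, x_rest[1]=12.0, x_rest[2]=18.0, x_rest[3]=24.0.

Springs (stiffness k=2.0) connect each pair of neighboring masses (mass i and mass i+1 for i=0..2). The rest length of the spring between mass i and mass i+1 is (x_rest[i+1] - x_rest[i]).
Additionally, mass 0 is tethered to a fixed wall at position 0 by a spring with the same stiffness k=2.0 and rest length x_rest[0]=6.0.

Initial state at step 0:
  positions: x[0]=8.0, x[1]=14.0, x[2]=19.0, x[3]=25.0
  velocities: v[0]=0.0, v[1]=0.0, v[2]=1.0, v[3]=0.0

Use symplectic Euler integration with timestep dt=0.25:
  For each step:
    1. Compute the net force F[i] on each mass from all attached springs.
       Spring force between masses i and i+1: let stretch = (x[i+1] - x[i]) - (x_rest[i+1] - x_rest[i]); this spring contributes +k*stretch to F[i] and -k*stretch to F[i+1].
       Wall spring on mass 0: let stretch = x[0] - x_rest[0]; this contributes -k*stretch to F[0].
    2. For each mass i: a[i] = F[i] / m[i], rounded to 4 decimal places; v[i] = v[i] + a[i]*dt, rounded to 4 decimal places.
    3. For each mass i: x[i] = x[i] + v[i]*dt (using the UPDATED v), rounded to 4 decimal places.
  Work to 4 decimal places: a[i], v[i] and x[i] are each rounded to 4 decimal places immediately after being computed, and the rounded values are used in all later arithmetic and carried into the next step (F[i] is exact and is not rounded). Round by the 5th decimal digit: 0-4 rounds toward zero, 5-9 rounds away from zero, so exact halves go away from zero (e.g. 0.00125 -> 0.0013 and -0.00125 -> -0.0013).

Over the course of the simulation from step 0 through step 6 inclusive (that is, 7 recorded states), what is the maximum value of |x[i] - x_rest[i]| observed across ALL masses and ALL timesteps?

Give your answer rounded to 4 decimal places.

Step 0: x=[8.0000 14.0000 19.0000 25.0000] v=[0.0000 0.0000 1.0000 0.0000]
Step 1: x=[7.7500 13.8750 19.3750 25.0000] v=[-1.0000 -0.5000 1.5000 0.0000]
Step 2: x=[7.2969 13.6719 19.7656 25.0469] v=[-1.8125 -0.8125 1.5625 0.1875]
Step 3: x=[6.7285 13.4336 20.0547 25.1836] v=[-2.2735 -0.9532 1.1563 0.5469]
Step 4: x=[6.1572 13.1848 20.1573 25.4292] v=[-2.2852 -0.9952 0.4102 0.9825]
Step 5: x=[5.6947 12.9291 20.0473 25.7659] v=[-1.8500 -1.0228 -0.4401 1.3466]
Step 6: x=[5.4247 12.6589 19.7623 26.1377] v=[-1.0802 -1.0809 -1.1399 1.4873]
Max displacement = 2.1573

Answer: 2.1573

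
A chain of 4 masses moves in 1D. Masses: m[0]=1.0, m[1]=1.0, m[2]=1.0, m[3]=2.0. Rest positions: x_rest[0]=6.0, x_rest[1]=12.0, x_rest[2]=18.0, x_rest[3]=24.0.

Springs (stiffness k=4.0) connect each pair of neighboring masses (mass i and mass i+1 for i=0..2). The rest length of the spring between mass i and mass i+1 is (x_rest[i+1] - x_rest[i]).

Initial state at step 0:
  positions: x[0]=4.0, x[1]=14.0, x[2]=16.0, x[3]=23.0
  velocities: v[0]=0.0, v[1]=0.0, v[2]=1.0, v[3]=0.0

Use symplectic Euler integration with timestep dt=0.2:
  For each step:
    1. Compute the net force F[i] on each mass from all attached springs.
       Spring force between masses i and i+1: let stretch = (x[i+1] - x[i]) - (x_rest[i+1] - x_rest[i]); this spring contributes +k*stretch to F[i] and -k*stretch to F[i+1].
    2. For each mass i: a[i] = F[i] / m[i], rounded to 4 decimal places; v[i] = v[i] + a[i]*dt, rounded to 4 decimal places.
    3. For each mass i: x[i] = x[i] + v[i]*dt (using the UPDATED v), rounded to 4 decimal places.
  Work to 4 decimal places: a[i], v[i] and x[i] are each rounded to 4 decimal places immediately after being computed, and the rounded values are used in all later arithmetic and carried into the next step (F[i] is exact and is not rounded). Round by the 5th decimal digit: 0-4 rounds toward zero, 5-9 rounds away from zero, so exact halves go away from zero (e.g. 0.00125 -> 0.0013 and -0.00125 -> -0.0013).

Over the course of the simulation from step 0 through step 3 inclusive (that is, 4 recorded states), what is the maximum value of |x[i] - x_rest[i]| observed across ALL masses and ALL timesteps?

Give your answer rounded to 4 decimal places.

Step 0: x=[4.0000 14.0000 16.0000 23.0000] v=[0.0000 0.0000 1.0000 0.0000]
Step 1: x=[4.6400 12.7200 17.0000 22.9200] v=[3.2000 -6.4000 5.0000 -0.4000]
Step 2: x=[5.6128 10.8320 18.2624 22.8464] v=[4.8640 -9.4400 6.3120 -0.3680]
Step 3: x=[6.4607 9.2978 19.0694 22.8861] v=[4.2394 -7.6710 4.0349 0.1984]
Max displacement = 2.7022

Answer: 2.7022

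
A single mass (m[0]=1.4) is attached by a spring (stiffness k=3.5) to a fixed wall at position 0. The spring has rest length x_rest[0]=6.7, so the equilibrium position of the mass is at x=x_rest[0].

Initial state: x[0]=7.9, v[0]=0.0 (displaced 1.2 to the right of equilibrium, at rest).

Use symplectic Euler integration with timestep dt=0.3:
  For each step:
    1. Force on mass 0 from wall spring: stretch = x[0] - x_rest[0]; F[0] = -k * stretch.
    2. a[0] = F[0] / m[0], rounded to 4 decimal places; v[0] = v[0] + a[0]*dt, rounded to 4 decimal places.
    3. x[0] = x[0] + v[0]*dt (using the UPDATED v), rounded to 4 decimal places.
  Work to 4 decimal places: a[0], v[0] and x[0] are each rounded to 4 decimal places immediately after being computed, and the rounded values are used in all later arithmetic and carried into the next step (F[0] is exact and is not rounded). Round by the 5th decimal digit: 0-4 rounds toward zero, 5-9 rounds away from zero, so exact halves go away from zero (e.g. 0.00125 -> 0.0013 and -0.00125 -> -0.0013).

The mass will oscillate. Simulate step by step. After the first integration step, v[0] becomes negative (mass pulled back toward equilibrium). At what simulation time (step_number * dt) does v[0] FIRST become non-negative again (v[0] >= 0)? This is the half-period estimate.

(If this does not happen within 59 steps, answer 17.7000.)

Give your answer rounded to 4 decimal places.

Step 0: x=[7.9000] v=[0.0000]
Step 1: x=[7.6300] v=[-0.9000]
Step 2: x=[7.1508] v=[-1.5975]
Step 3: x=[6.5701] v=[-1.9356]
Step 4: x=[6.0186] v=[-1.8382]
Step 5: x=[5.6204] v=[-1.3272]
Step 6: x=[5.4652] v=[-0.5175]
Step 7: x=[5.5878] v=[0.4086]
First v>=0 after going negative at step 7, time=2.1000

Answer: 2.1000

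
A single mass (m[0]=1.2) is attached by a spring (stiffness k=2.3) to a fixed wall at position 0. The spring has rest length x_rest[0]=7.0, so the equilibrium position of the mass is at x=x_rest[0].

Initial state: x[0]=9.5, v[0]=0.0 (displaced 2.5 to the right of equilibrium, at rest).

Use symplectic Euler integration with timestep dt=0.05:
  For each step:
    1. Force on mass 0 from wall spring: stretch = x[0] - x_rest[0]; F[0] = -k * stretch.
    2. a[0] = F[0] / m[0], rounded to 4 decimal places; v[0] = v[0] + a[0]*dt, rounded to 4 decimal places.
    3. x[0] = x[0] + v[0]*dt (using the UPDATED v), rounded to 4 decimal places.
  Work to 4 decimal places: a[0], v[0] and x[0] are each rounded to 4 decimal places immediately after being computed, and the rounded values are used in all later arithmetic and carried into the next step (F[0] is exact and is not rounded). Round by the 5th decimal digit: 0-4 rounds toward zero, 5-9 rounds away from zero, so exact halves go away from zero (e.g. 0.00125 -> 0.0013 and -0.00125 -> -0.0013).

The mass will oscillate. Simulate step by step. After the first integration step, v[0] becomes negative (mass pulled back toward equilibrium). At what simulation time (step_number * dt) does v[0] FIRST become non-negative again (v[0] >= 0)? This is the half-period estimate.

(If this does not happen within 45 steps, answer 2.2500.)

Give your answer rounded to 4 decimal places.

Step 0: x=[9.5000] v=[0.0000]
Step 1: x=[9.4880] v=[-0.2396]
Step 2: x=[9.4641] v=[-0.4780]
Step 3: x=[9.4284] v=[-0.7141]
Step 4: x=[9.3811] v=[-0.9468]
Step 5: x=[9.3224] v=[-1.1750]
Step 6: x=[9.2525] v=[-1.3976]
Step 7: x=[9.1718] v=[-1.6135]
Step 8: x=[9.0807] v=[-1.8216]
Step 9: x=[8.9797] v=[-2.0210]
Step 10: x=[8.8692] v=[-2.2107]
Step 11: x=[8.7497] v=[-2.3898]
Step 12: x=[8.6218] v=[-2.5575]
Step 13: x=[8.4862] v=[-2.7129]
Step 14: x=[8.3434] v=[-2.8553]
Step 15: x=[8.1942] v=[-2.9840]
Step 16: x=[8.0393] v=[-3.0984]
Step 17: x=[7.8794] v=[-3.1980]
Step 18: x=[7.7153] v=[-3.2823]
Step 19: x=[7.5478] v=[-3.3509]
Step 20: x=[7.3776] v=[-3.4034]
Step 21: x=[7.2056] v=[-3.4396]
Step 22: x=[7.0326] v=[-3.4593]
Step 23: x=[6.8595] v=[-3.4624]
Step 24: x=[6.6871] v=[-3.4489]
Step 25: x=[6.5162] v=[-3.4189]
Step 26: x=[6.3476] v=[-3.3725]
Step 27: x=[6.1821] v=[-3.3100]
Step 28: x=[6.0205] v=[-3.2316]
Step 29: x=[5.8636] v=[-3.1377]
Step 30: x=[5.7122] v=[-3.0288]
Step 31: x=[5.5669] v=[-2.9054]
Step 32: x=[5.4285] v=[-2.7681]
Step 33: x=[5.2976] v=[-2.6175]
Step 34: x=[5.1749] v=[-2.4544]
Step 35: x=[5.0609] v=[-2.2795]
Step 36: x=[4.9562] v=[-2.0937]
Step 37: x=[4.8613] v=[-1.8978]
Step 38: x=[4.7767] v=[-1.6928]
Step 39: x=[4.7027] v=[-1.4797]
Step 40: x=[4.6397] v=[-1.2595]
Step 41: x=[4.5880] v=[-1.0333]
Step 42: x=[4.5479] v=[-0.8022]
Step 43: x=[4.5195] v=[-0.5672]
Step 44: x=[4.5030] v=[-0.3295]
Step 45: x=[4.4985] v=[-0.0902]
v[0] did not become non-negative within 45 steps; using fallback time=2.2500

Answer: 2.2500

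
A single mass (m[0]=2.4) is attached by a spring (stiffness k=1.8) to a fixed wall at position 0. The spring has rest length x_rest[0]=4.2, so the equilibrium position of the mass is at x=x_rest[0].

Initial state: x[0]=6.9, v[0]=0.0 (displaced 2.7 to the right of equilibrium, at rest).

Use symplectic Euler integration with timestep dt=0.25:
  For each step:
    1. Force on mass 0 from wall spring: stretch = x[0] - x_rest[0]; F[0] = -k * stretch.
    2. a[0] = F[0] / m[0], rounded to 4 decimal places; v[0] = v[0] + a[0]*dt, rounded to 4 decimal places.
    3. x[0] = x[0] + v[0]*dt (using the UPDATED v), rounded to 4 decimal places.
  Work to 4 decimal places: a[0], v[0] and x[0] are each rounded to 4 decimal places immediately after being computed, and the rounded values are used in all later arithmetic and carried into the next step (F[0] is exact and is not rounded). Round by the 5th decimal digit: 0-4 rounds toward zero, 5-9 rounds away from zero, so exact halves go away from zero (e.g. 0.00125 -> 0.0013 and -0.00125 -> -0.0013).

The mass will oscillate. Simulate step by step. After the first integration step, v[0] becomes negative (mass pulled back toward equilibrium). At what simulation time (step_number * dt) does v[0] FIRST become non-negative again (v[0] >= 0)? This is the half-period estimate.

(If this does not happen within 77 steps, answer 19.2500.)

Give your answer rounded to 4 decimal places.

Step 0: x=[6.9000] v=[0.0000]
Step 1: x=[6.7734] v=[-0.5063]
Step 2: x=[6.5262] v=[-0.9888]
Step 3: x=[6.1700] v=[-1.4250]
Step 4: x=[5.7214] v=[-1.7944]
Step 5: x=[5.2015] v=[-2.0797]
Step 6: x=[4.6346] v=[-2.2675]
Step 7: x=[4.0474] v=[-2.3490]
Step 8: x=[3.4673] v=[-2.3204]
Step 9: x=[2.9216] v=[-2.1830]
Step 10: x=[2.4358] v=[-1.9433]
Step 11: x=[2.0327] v=[-1.6125]
Step 12: x=[1.7312] v=[-1.2061]
Step 13: x=[1.5454] v=[-0.7432]
Step 14: x=[1.4840] v=[-0.2455]
Step 15: x=[1.5500] v=[0.2638]
First v>=0 after going negative at step 15, time=3.7500

Answer: 3.7500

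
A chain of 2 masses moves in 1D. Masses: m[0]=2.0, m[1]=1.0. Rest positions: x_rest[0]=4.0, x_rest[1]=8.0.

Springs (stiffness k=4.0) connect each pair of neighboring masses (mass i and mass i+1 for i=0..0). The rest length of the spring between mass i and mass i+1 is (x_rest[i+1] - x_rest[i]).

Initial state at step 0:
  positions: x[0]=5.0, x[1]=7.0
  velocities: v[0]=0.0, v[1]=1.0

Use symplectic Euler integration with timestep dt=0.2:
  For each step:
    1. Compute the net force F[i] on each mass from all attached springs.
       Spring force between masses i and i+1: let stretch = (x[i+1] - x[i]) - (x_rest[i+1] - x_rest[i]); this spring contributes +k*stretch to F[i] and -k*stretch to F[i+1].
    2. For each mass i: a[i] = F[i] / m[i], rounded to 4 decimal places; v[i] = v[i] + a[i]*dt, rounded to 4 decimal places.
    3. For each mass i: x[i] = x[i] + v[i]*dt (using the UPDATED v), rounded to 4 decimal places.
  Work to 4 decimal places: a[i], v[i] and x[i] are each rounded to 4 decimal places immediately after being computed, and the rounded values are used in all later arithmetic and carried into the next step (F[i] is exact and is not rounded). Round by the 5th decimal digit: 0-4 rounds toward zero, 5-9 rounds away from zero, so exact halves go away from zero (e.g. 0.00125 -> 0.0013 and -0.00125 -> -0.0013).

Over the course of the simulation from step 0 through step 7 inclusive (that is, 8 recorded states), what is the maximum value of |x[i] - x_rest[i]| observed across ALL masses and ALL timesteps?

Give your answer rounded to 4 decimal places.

Answer: 2.1527

Derivation:
Step 0: x=[5.0000 7.0000] v=[0.0000 1.0000]
Step 1: x=[4.8400 7.5200] v=[-0.8000 2.6000]
Step 2: x=[4.5744 8.2512] v=[-1.3280 3.6560]
Step 3: x=[4.2829 9.0341] v=[-1.4573 3.9146]
Step 4: x=[4.0515 9.6968] v=[-1.1568 3.3136]
Step 5: x=[3.9518 10.0963] v=[-0.4987 1.9974]
Step 6: x=[4.0236 10.1527] v=[0.3591 0.2818]
Step 7: x=[4.2657 9.8684] v=[1.2107 -1.4215]
Max displacement = 2.1527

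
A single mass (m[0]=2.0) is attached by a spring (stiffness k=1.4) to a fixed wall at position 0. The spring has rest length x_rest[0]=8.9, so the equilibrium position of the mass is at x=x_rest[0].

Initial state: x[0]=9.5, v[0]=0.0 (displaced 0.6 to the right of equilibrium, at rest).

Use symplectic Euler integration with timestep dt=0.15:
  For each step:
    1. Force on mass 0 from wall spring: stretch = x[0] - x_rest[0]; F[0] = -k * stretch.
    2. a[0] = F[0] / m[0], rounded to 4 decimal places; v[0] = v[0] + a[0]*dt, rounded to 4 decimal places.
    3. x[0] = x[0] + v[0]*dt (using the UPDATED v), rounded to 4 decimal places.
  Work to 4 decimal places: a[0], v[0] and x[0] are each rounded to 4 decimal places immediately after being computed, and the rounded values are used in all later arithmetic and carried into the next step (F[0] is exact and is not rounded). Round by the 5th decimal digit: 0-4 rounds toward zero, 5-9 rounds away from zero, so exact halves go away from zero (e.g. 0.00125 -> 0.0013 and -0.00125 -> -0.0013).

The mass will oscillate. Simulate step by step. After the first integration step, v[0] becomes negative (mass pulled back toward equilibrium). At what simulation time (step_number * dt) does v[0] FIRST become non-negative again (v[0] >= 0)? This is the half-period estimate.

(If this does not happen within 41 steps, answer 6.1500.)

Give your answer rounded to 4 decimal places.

Answer: 3.9000

Derivation:
Step 0: x=[9.5000] v=[0.0000]
Step 1: x=[9.4906] v=[-0.0630]
Step 2: x=[9.4719] v=[-0.1250]
Step 3: x=[9.4442] v=[-0.1850]
Step 4: x=[9.4079] v=[-0.2421]
Step 5: x=[9.3636] v=[-0.2954]
Step 6: x=[9.3120] v=[-0.3441]
Step 7: x=[9.2539] v=[-0.3874]
Step 8: x=[9.1902] v=[-0.4246]
Step 9: x=[9.1219] v=[-0.4551]
Step 10: x=[9.0501] v=[-0.4784]
Step 11: x=[8.9760] v=[-0.4942]
Step 12: x=[8.9007] v=[-0.5022]
Step 13: x=[8.8254] v=[-0.5023]
Step 14: x=[8.7512] v=[-0.4945]
Step 15: x=[8.6794] v=[-0.4789]
Step 16: x=[8.6110] v=[-0.4557]
Step 17: x=[8.5472] v=[-0.4254]
Step 18: x=[8.4889] v=[-0.3884]
Step 19: x=[8.4371] v=[-0.3452]
Step 20: x=[8.3926] v=[-0.2966]
Step 21: x=[8.3561] v=[-0.2433]
Step 22: x=[8.3282] v=[-0.1862]
Step 23: x=[8.3093] v=[-0.1262]
Step 24: x=[8.2997] v=[-0.0642]
Step 25: x=[8.2995] v=[-0.0012]
Step 26: x=[8.3088] v=[0.0619]
First v>=0 after going negative at step 26, time=3.9000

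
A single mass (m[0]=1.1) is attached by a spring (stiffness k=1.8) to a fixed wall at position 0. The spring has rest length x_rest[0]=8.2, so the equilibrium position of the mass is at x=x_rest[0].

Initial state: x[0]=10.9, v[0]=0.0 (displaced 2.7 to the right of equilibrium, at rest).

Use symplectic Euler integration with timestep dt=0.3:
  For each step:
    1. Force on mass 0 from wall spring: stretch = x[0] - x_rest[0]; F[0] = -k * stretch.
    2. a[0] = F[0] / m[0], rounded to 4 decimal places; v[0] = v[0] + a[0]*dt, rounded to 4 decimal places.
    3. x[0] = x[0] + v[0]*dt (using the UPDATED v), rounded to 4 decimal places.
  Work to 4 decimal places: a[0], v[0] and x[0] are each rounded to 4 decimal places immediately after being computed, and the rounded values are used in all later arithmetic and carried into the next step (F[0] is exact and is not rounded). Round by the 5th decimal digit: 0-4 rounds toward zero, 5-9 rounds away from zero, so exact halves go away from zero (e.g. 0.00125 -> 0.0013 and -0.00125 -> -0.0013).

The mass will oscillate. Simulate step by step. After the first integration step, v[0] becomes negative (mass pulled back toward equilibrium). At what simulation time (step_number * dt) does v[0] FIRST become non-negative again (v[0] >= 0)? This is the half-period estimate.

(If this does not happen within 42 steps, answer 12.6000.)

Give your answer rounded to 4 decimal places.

Step 0: x=[10.9000] v=[0.0000]
Step 1: x=[10.5024] v=[-1.3255]
Step 2: x=[9.7657] v=[-2.4558]
Step 3: x=[8.7984] v=[-3.2244]
Step 4: x=[7.7429] v=[-3.5182]
Step 5: x=[6.7548] v=[-3.2938]
Step 6: x=[5.9795] v=[-2.5843]
Step 7: x=[5.5312] v=[-1.4943]
Step 8: x=[5.4759] v=[-0.1842]
Step 9: x=[5.8218] v=[1.1531]
First v>=0 after going negative at step 9, time=2.7000

Answer: 2.7000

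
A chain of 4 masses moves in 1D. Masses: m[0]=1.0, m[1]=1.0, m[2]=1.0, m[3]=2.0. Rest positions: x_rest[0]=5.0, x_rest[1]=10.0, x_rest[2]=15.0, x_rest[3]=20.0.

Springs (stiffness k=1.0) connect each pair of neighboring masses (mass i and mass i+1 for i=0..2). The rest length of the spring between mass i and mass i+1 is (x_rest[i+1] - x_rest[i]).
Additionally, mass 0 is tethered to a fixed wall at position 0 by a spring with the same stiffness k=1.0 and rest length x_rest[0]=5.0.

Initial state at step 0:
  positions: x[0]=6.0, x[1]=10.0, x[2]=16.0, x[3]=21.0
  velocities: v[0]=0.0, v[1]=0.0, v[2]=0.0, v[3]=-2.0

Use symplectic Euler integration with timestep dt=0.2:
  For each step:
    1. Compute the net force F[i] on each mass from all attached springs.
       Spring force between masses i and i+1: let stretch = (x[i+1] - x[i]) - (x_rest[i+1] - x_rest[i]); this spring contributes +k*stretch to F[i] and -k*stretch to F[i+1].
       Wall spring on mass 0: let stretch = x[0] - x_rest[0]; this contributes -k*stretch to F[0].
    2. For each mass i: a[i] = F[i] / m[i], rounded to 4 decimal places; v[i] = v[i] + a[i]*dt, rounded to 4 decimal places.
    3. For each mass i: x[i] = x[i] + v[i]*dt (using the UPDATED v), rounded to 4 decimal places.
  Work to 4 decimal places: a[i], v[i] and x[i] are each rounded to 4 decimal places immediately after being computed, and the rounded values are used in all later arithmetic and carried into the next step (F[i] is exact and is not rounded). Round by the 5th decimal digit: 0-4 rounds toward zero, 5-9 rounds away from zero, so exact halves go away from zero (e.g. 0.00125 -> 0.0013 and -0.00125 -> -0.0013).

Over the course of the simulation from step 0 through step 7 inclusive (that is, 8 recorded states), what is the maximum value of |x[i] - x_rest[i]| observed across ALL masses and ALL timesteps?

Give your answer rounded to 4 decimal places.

Answer: 1.4818

Derivation:
Step 0: x=[6.0000 10.0000 16.0000 21.0000] v=[0.0000 0.0000 0.0000 -2.0000]
Step 1: x=[5.9200 10.0800 15.9600 20.6000] v=[-0.4000 0.4000 -0.2000 -2.0000]
Step 2: x=[5.7696 10.2288 15.8704 20.2072] v=[-0.7520 0.7440 -0.4480 -1.9640]
Step 3: x=[5.5668 10.4249 15.7286 19.8277] v=[-1.0141 0.9805 -0.7090 -1.8977]
Step 4: x=[5.3356 10.6388 15.5386 19.4662] v=[-1.1558 1.0696 -0.9499 -1.8076]
Step 5: x=[5.1031 10.8366 15.3097 19.1261] v=[-1.1623 0.9889 -1.1443 -1.7004]
Step 6: x=[4.8959 10.9840 15.0546 18.8097] v=[-1.0362 0.7368 -1.2756 -1.5820]
Step 7: x=[4.7363 11.0507 14.7869 18.5182] v=[-0.7978 0.3333 -1.3387 -1.4575]
Max displacement = 1.4818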